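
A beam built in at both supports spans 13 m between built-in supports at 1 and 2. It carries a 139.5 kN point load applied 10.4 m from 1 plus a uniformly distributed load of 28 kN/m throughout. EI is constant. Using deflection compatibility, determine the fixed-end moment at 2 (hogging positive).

M_2 = 626.5 kN·m

Release both end moments; the primary structure is a simply-supported span 12 with redundants M_1 and M_2.
Simple-span end rotations at 1 and 2 under the given loads:
  at 1: point load 139.5 at a = 10.4: Pab(L + b)/(6LEI) = 754.4/EI
  at 2: point load 139.5 at a = 10.4: Pab(L + a)/(6LEI) = 1132/EI
  at 1: UDL 28: wL³/(24EI) = 2563/EI
  at 2: UDL 28: wL³/(24EI) = 2563/EI
  θ_10 = 3318/EI,  θ_20 = 3695/EI
Flexibility coefficients: a unit moment at one end gives L/(3EI) there and L/(6EI) at the far end, so f₁₁ = f₂₂ = 4.333/EI and f₁₂ = f₂₁ = 2.167/EI.
Compatibility — zero rotation at each built-in end:
  4.333 M_1 + 2.167 M_2 = 3318
  2.167 M_1 + 4.333 M_2 = 3695
Solving the pair gives M_1 = 452.4 kN·m and M_2 = 626.5 kN·m (hogging).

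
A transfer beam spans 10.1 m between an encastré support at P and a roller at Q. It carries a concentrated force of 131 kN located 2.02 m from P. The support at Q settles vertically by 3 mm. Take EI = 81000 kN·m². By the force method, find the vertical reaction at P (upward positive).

Release the roller at Q. Primary structure: cantilever fixed at P.
Deflection at Q on the released cantilever, summing each load's contribution:
  point load 131 at a = 2.02: Pa²(3L − a)/(6EI) = 2519/EI
Tip deflection under a unit load at Q: L³/(3EI) = 343.4/EI.
With EI = 81000 kN·m²: δ_0 = 0.031104 m and δ_{QQ} = 0.00424 m/kN.
Compatibility — the beam at Q must follow the support down by 0.003 m: δ_0 − R_Q·δ_{QQ} = 0.003, so R_Q = (0.031104 − 0.003)/0.00424 = 6.628 kN.
Vertical equilibrium: R_P = ΣP − R_Q = 131 − 6.628 = 124.4 kN.

R_P = 124.4 kN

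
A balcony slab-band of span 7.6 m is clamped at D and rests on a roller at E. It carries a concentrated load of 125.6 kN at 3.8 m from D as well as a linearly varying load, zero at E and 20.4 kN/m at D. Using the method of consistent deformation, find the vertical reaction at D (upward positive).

Remove the prop at E; the released (primary) structure is a cantilever built in at D.
Downward deflection at the released point E due to the loads:
  point load 125.6 at a = 3.8: Pa²(3L − a)/(6EI) = 5743/EI
  triangular load, peak 20.4 at the fixed end: w₀L⁴/(30EI) = 2269/EI
  δ_0 = 8012/EI
Flexibility coefficient — unit upward force at E: δ_{EE} = L³/(3EI) = 146.3/EI.
Compatibility at E: δ_0 − R_E·δ_{EE} = 0, so R_E = 8012/146.3 = 54.75 kN.
Vertical equilibrium: R_D = ΣP − R_E = 203.1 − 54.75 = 148.4 kN.

R_D = 148.4 kN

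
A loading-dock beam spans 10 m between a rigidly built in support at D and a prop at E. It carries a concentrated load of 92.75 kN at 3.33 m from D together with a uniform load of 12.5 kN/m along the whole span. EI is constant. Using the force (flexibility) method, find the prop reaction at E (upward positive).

Take the reaction at E as the redundant and release it; the primary structure is a cantilever fixed at D.
Free-end deflection of the primary structure under the applied loading (downward +):
  point load 92.75 at a = 3.33: Pa²(3L − a)/(6EI) = 4572/EI
  UDL 12.5: wL⁴/(8EI) = 15625/EI
  δ_0 = 20197/EI
Tip deflection under a unit load at E: L³/(3EI) = 333.3/EI.
The prop prevents deflection at E: R_E = δ_0/δ_{EE} = 20197/333.3 = 60.59 kN.

R_E = 60.59 kN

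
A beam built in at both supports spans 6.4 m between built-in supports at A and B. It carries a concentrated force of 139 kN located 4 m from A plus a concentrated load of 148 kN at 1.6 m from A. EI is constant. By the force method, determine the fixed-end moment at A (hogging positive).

Take the two fixed-end moments M_A, M_B as redundants; the released structure is the simple span AB.
Simple-span end rotations at A and B under the given loads:
  at A: point load 139 at a = 4: Pab(L + b)/(6LEI) = 305.8/EI
  at B: point load 139 at a = 4: Pab(L + a)/(6LEI) = 361.4/EI
  at A: point load 148 at a = 1.6: Pab(L + b)/(6LEI) = 331.5/EI
  at B: point load 148 at a = 1.6: Pab(L + a)/(6LEI) = 236.8/EI
  θ_A0 = 637.3/EI,  θ_B0 = 598.2/EI
Flexibility coefficients: a unit moment at one end gives L/(3EI) there and L/(6EI) at the far end, so f₁₁ = f₂₂ = 2.133/EI and f₁₂ = f₂₁ = 1.067/EI.
Compatibility — zero rotation at each built-in end:
  2.133 M_A + 1.067 M_B = 637.3
  1.067 M_A + 2.133 M_B = 598.2
Solving the pair gives M_A = 211.4 kN·m and M_B = 174.7 kN·m (hogging).

M_A = 211.4 kN·m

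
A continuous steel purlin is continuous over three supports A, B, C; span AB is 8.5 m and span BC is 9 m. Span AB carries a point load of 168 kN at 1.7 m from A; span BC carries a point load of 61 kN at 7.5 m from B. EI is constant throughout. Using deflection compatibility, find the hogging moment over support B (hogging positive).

M_B = 89.46 kN·m

Release continuity at B by inserting a hinge; the redundant is the internal moment M_B. The primary structure is two simply-supported spans AB and BC.
Rotations at B on the released spans (each span's end-slope, ×1/EI):
  span AB: point load 168 at a = 1.7: Pab(L + a)/(6LEI) = 388.4/EI
  span BC: point load 61 at a = 7.5: Pab(L + b)/(6LEI) = 133.4/EI
  relative rotation θ_0 = (388.4 + 133.4)/EI = 521.9/EI
A unit hogging moment at B produces rotation L₁/(3EI) + L₂/(3EI) = 5.833/EI.
Compatibility: M_B·(L₁+L₂)/(3EI) = θ_0, giving M_B = 89.46 kN·m (hogging).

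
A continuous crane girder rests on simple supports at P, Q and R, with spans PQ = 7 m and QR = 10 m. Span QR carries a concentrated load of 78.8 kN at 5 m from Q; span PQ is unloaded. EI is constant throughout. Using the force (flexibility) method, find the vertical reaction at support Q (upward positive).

Take M_Q as the redundant. Released structure: two simple spans PQ and QR with a hinge at Q.
Discontinuity in slope at Q on the released structure — sum the simple-span end rotations:
  span QR: point load 78.8 at a = 5: Pab(L + b)/(6LEI) = 492.5/EI
  relative rotation θ_0 = (0 + 492.5)/EI = 492.5/EI
A unit hogging moment at Q produces rotation L₁/(3EI) + L₂/(3EI) = 5.667/EI.
Slope continuity at Q: θ_0 = M_Q·5.667/EI, so M_Q = 492.5/5.667 = 86.91 kN·m (hogging).
Span PQ, ΣM about P with M_Q applied at Q: R_Q^{PQ}·7 = 0 + 86.91, so R_Q^{PQ} = 12.42 kN and R_P = 0 − 12.42 = -12.42 kN.
Span QR, ΣM about R: R_Q^{QR}·10 = 394 + 86.91, so R_Q^{QR} = 48.09 kN and R_R = 78.8 − 48.09 = 30.71 kN.
R_Q = 12.42 + 48.09 = 60.51 kN.

R_Q = 60.51 kN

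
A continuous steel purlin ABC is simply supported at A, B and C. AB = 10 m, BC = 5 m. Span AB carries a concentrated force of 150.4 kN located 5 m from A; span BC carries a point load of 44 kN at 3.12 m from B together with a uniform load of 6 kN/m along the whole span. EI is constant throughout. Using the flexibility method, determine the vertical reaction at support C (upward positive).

Insert a hinge at B; M_B is the redundant, and each span becomes simply supported.
Rotations at B on the released spans (each span's end-slope, ×1/EI):
  span AB: point load 150.4 at a = 5: Pab(L + a)/(6LEI) = 940/EI
  span BC: point load 44 at a = 3.12: Pab(L + b)/(6LEI) = 59.19/EI
  span BC: UDL 6: wL³/(24EI) = 31.25/EI
  relative rotation θ_0 = (940 + 90.44)/EI = 1030/EI
A unit hogging moment at B produces rotation L₁/(3EI) + L₂/(3EI) = 5/EI.
Slope continuity at B: θ_0 = M_B·5/EI, so M_B = 1030/5 = 206.1 kN·m (hogging).
Span BC, ΣM about C: R_B^{BC}·5 = 157.7 + 206.1, so R_B^{BC} = 72.76 kN and R_C = 74 − 72.76 = 1.238 kN.

R_C = 1.238 kN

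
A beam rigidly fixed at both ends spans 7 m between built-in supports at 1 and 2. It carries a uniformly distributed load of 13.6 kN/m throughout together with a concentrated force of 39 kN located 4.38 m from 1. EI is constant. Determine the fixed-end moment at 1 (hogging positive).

M_1 = 79.46 kN·m

Take the two fixed-end moments M_1, M_2 as redundants; the released structure is the simple span 12.
Simple-span end rotations at 1 and 2 under the given loads:
  at 1: UDL 13.6: wL³/(24EI) = 194.4/EI
  at 2: UDL 13.6: wL³/(24EI) = 194.4/EI
  at 1: point load 39 at a = 4.38: Pab(L + b)/(6LEI) = 102.5/EI
  at 2: point load 39 at a = 4.38: Pab(L + a)/(6LEI) = 121.3/EI
  θ_10 = 296.9/EI,  θ_20 = 315.6/EI
Flexibility coefficients: a unit moment at one end gives L/(3EI) there and L/(6EI) at the far end, so f₁₁ = f₂₂ = 2.333/EI and f₁₂ = f₂₁ = 1.167/EI.
Compatibility — zero rotation at each built-in end:
  2.333 M_1 + 1.167 M_2 = 296.9
  1.167 M_1 + 2.333 M_2 = 315.6
Solving the pair gives M_1 = 79.46 kN·m and M_2 = 95.54 kN·m (hogging).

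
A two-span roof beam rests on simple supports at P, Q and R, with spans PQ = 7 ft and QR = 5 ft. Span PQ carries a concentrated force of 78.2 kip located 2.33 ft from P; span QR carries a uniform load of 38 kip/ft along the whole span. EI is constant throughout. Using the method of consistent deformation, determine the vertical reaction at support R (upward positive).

Insert a hinge at Q; M_Q is the redundant, and each span becomes simply supported.
End slopes at the hinge Q, treating each span as simply supported:
  span PQ: point load 78.2 at a = 2.33: Pab(L + a)/(6LEI) = 189/EI
  span QR: UDL 38: wL³/(24EI) = 197.9/EI
  relative rotation θ_0 = (189 + 197.9)/EI = 386.9/EI
A unit hogging moment at Q produces rotation L₁/(3EI) + L₂/(3EI) = 4/EI.
Compatibility: M_Q·(L₁+L₂)/(3EI) = θ_0, giving M_Q = 96.73 kip·ft (hogging).
Span QR, ΣM about R: R_Q^{QR}·5 = 475 + 96.73, so R_Q^{QR} = 114.3 kip and R_R = 190 − 114.3 = 75.65 kip.

R_R = 75.65 kip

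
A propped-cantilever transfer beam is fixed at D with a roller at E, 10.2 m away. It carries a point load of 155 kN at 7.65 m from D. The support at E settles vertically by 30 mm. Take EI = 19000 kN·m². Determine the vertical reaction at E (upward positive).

Remove the prop at E; the released (primary) structure is a cantilever built in at D.
Primary-structure tip deflection at E by superposition:
  point load 155 at a = 7.65: Pa²(3L − a)/(6EI) = 34697/EI
Flexibility coefficient — unit upward force at E: δ_{EE} = L³/(3EI) = 353.7/EI.
With EI = 19000 kN·m²: δ_0 = 1.8261 m and δ_{EE} = 0.018618 m/kN.
Compatibility — the beam at E must follow the support down by 0.03 m: δ_0 − R_E·δ_{EE} = 0.03, so R_E = (1.8261 − 0.03)/0.018618 = 96.47 kN.

R_E = 96.47 kN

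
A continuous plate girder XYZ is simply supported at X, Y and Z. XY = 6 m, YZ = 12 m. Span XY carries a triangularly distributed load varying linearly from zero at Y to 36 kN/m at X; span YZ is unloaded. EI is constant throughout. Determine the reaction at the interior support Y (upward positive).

R_Y = 42.3 kN

Insert a hinge at Y; M_Y is the redundant, and each span becomes simply supported.
Rotations at Y on the released spans (each span's end-slope, ×1/EI):
  span XY: triangular load, peak 36: 7w₀L³/(360EI) = 151.2/EI
  relative rotation θ_0 = (151.2 + 0)/EI = 151.2/EI
A unit hogging moment at Y produces rotation L₁/(3EI) + L₂/(3EI) = 6/EI.
Slope continuity at Y: θ_0 = M_Y·6/EI, so M_Y = 151.2/6 = 25.2 kN·m (hogging).
Span XY, ΣM about X with M_Y applied at Y: R_Y^{XY}·6 = 216 + 25.2, so R_Y^{XY} = 40.2 kN and R_X = 108 − 40.2 = 67.8 kN.
Span YZ, ΣM about Z: R_Y^{YZ}·12 = 0 + 25.2, so R_Y^{YZ} = 2.1 kN and R_Z = 0 − 2.1 = -2.1 kN.
R_Y = 40.2 + 2.1 = 42.3 kN.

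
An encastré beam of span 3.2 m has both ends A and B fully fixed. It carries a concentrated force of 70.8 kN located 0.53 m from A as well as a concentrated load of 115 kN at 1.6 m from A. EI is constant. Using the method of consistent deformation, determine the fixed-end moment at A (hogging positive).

Take the two fixed-end moments M_A, M_B as redundants; the released structure is the simple span AB.
On the primary (simply-supported) span, the end slopes from the loading are:
  at A: point load 70.8 at a = 0.53: Pab(L + b)/(6LEI) = 30.63/EI
  at B: point load 70.8 at a = 0.53: Pab(L + a)/(6LEI) = 19.46/EI
  at A: point load 115 at a = 1.6: Pab(L + b)/(6LEI) = 73.6/EI
  at B: point load 115 at a = 1.6: Pab(L + a)/(6LEI) = 73.6/EI
  θ_A0 = 104.2/EI,  θ_B0 = 93.06/EI
Flexibility coefficients: a unit moment at one end gives L/(3EI) there and L/(6EI) at the far end, so f₁₁ = f₂₂ = 1.067/EI and f₁₂ = f₂₁ = 0.5333/EI.
Compatibility — zero rotation at each built-in end:
  1.067 M_A + 0.5333 M_B = 104.2
  0.5333 M_A + 1.067 M_B = 93.06
Solving the pair gives M_A = 72.12 kN·m and M_B = 51.19 kN·m (hogging).

M_A = 72.12 kN·m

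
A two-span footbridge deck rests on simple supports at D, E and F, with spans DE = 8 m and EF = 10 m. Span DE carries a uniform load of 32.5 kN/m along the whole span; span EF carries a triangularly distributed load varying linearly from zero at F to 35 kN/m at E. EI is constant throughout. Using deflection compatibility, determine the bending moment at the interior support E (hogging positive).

M_E = 245.2 kN·m

Release continuity at E by inserting a hinge; the redundant is the internal moment M_E. The primary structure is two simply-supported spans DE and EF.
End slopes at the hinge E, treating each span as simply supported:
  span DE: UDL 32.5: wL³/(24EI) = 693.3/EI
  span EF: triangular load, peak 35: w₀L³/(45EI) = 777.8/EI
  relative rotation θ_0 = (693.3 + 777.8)/EI = 1471/EI
A unit hogging moment at E produces rotation L₁/(3EI) + L₂/(3EI) = 6/EI.
Compatibility: M_E·(L₁+L₂)/(3EI) = θ_0, giving M_E = 245.2 kN·m (hogging).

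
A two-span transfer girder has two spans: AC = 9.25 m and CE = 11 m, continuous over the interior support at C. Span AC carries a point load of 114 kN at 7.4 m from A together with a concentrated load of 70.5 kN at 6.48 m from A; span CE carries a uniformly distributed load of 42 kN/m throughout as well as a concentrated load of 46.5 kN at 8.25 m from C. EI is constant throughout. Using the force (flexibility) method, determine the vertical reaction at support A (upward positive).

Take M_C as the redundant. Released structure: two simple spans AC and CE with a hinge at C.
End slopes at the hinge C, treating each span as simply supported:
  span AC: point load 114 at a = 7.4: Pab(L + a)/(6LEI) = 468.2/EI
  span AC: point load 70.5 at a = 6.48: Pab(L + a)/(6LEI) = 358.7/EI
  span CE: UDL 42: wL³/(24EI) = 2329/EI
  span CE: point load 46.5 at a = 8.25: Pab(L + b)/(6LEI) = 219.8/EI
  relative rotation θ_0 = (826.9 + 2549)/EI = 3376/EI
A unit hogging moment at C produces rotation L₁/(3EI) + L₂/(3EI) = 6.75/EI.
Slope continuity at C: θ_0 = M_C·6.75/EI, so M_C = 3376/6.75 = 500.1 kN·m (hogging).
Span AC, ΣM about A with M_C applied at C: R_C^{AC}·9.25 = 1300 + 500.1, so R_C^{AC} = 194.7 kN and R_A = 184.5 − 194.7 = -10.16 kN.

R_A = -10.16 kN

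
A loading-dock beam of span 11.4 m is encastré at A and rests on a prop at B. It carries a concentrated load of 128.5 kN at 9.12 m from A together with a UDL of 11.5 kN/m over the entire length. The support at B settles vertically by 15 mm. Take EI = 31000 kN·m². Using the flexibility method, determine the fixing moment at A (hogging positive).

Choose R_B as the redundant. The primary structure is the cantilever fixed at A.
Deflection at B on the released cantilever, summing each load's contribution:
  point load 128.5 at a = 9.12: Pa²(3L − a)/(6EI) = 44675/EI
  UDL 11.5: wL⁴/(8EI) = 24279/EI
  δ_0 = 68954/EI
Tip deflection under a unit load at B: L³/(3EI) = 493.8/EI.
With EI = 31000 kN·m²: δ_0 = 2.2243 m and δ_{BB} = 0.015931 m/kN.
Compatibility — the beam at B must follow the support down by 0.015 m: δ_0 − R_B·δ_{BB} = 0.015, so R_B = (2.2243 − 0.015)/0.015931 = 138.7 kN.
Moment equilibrium about A: M_A = Σ(load moments about A) − R_B·L = 1919 − 138.7×11.4 = 338.2 kN·m.

M_A = 338.2 kN·m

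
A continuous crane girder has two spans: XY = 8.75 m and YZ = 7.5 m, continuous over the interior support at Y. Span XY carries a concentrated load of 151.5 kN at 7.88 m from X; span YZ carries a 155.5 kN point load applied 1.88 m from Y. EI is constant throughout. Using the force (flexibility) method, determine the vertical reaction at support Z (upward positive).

R_Z = 19.09 kN

Take M_Y as the redundant. Released structure: two simple spans XY and YZ with a hinge at Y.
Rotations at Y on the released spans (each span's end-slope, ×1/EI):
  span XY: point load 151.5 at a = 7.88: Pab(L + a)/(6LEI) = 329/EI
  span YZ: point load 155.5 at a = 1.88: Pab(L + b)/(6LEI) = 479/EI
  relative rotation θ_0 = (329 + 479)/EI = 808/EI
A unit hogging moment at Y produces rotation L₁/(3EI) + L₂/(3EI) = 5.417/EI.
Slope continuity at Y: θ_0 = M_Y·5.417/EI, so M_Y = 808/5.417 = 149.2 kN·m (hogging).
Span YZ, ΣM about Z: R_Y^{YZ}·7.5 = 873.9 + 149.2, so R_Y^{YZ} = 136.4 kN and R_Z = 155.5 − 136.4 = 19.09 kN.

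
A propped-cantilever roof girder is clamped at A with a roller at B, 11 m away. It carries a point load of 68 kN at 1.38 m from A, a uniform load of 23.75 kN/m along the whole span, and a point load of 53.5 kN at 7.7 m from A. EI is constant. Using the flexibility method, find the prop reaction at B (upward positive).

Release the roller at B. Primary structure: cantilever fixed at A.
Downward deflection at the released point B due to the loads:
  point load 68 at a = 1.38: Pa²(3L − a)/(6EI) = 682.5/EI
  UDL 23.75: wL⁴/(8EI) = 43465/EI
  point load 53.5 at a = 7.7: Pa²(3L − a)/(6EI) = 13375/EI
  δ_0 = 57523/EI
Tip deflection under a unit load at B: L³/(3EI) = 443.7/EI.
The prop prevents deflection at B: R_B = δ_0/δ_{BB} = 57523/443.7 = 129.7 kN.

R_B = 129.7 kN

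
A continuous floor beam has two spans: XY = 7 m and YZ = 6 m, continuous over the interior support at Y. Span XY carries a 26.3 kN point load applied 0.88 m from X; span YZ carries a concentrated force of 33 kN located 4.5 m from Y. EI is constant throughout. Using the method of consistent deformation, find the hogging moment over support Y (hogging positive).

M_Y = 16.84 kN·m

Take M_Y as the redundant. Released structure: two simple spans XY and YZ with a hinge at Y.
Rotations at Y on the released spans (each span's end-slope, ×1/EI):
  span XY: point load 26.3 at a = 0.88: Pab(L + a)/(6LEI) = 26.57/EI
  span YZ: point load 33 at a = 4.5: Pab(L + b)/(6LEI) = 46.41/EI
  relative rotation θ_0 = (26.57 + 46.41)/EI = 72.98/EI
A unit hogging moment at Y produces rotation L₁/(3EI) + L₂/(3EI) = 4.333/EI.
Compatibility: M_Y·(L₁+L₂)/(3EI) = θ_0, giving M_Y = 16.84 kN·m (hogging).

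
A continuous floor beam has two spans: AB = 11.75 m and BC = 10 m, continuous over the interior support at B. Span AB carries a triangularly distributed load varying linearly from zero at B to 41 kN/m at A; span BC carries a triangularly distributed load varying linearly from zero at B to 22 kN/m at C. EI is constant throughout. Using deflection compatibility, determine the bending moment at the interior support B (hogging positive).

M_B = 237.4 kN·m

Release continuity at B by inserting a hinge; the redundant is the internal moment M_B. The primary structure is two simply-supported spans AB and BC.
Rotations at B on the released spans (each span's end-slope, ×1/EI):
  span AB: triangular load, peak 41: 7w₀L³/(360EI) = 1293/EI
  span BC: triangular load, peak 22: 7w₀L³/(360EI) = 427.8/EI
  relative rotation θ_0 = (1293 + 427.8)/EI = 1721/EI
A unit hogging moment at B produces rotation L₁/(3EI) + L₂/(3EI) = 7.25/EI.
Slope continuity at B: θ_0 = M_B·7.25/EI, so M_B = 1721/7.25 = 237.4 kN·m (hogging).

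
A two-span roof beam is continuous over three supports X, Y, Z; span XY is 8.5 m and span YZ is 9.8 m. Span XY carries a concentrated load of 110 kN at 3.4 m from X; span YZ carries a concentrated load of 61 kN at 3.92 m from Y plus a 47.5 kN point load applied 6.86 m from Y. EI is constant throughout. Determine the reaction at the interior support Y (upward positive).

Insert a hinge at Y; M_Y is the redundant, and each span becomes simply supported.
Rotations at Y on the released spans (each span's end-slope, ×1/EI):
  span XY: point load 110 at a = 3.4: Pab(L + a)/(6LEI) = 445.1/EI
  span YZ: point load 61 at a = 3.92: Pab(L + b)/(6LEI) = 374.9/EI
  span YZ: point load 47.5 at a = 6.86: Pab(L + b)/(6LEI) = 207.6/EI
  relative rotation θ_0 = (445.1 + 582.5)/EI = 1028/EI
A unit hogging moment at Y produces rotation L₁/(3EI) + L₂/(3EI) = 6.1/EI.
Compatibility: M_Y·(L₁+L₂)/(3EI) = θ_0, giving M_Y = 168.5 kN·m (hogging).
Span XY, ΣM about X with M_Y applied at Y: R_Y^{XY}·8.5 = 374 + 168.5, so R_Y^{XY} = 63.82 kN and R_X = 110 − 63.82 = 46.18 kN.
Span YZ, ΣM about Z: R_Y^{YZ}·9.8 = 498.3 + 168.5, so R_Y^{YZ} = 68.04 kN and R_Z = 108.5 − 68.04 = 40.46 kN.
R_Y = 63.82 + 68.04 = 131.9 kN.

R_Y = 131.9 kN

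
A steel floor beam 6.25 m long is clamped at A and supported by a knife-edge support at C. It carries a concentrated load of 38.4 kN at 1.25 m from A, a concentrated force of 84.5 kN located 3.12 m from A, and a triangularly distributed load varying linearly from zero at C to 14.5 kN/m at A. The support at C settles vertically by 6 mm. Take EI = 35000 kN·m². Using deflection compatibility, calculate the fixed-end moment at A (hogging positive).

M_A = 187.5 kN·m

Take the reaction at C as the redundant and release it; the primary structure is a cantilever fixed at A.
Downward deflection at the released point C due to the loads:
  point load 38.4 at a = 1.25: Pa²(3L − a)/(6EI) = 175/EI
  point load 84.5 at a = 3.12: Pa²(3L − a)/(6EI) = 2143/EI
  triangular load, peak 14.5 at the fixed end: w₀L⁴/(30EI) = 737.5/EI
  δ_0 = 3055/EI
Tip deflection under a unit load at C: L³/(3EI) = 81.38/EI.
With EI = 35000 kN·m²: δ_0 = 0.087293 m and δ_{CC} = 0.002325 m/kN.
Compatibility — the beam at C must follow the support down by 0.006 m: δ_0 − R_C·δ_{CC} = 0.006, so R_C = (0.087293 − 0.006)/0.002325 = 34.96 kN.
Moment equilibrium about A: M_A = Σ(load moments about A) − R_C·L = 406 − 34.96×6.25 = 187.5 kN·m.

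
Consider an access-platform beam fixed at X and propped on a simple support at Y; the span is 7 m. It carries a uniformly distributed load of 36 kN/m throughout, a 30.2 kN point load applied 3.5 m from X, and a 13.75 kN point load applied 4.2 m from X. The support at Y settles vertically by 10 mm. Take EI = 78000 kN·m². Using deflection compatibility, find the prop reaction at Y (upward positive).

Choose R_Y as the redundant. The primary structure is the cantilever fixed at X.
Downward deflection at the released point Y due to the loads:
  UDL 36: wL⁴/(8EI) = 10804/EI
  point load 30.2 at a = 3.5: Pa²(3L − a)/(6EI) = 1079/EI
  point load 13.75 at a = 4.2: Pa²(3L − a)/(6EI) = 679.1/EI
  δ_0 = 12563/EI
Tip deflection under a unit load at Y: L³/(3EI) = 114.3/EI.
With EI = 78000 kN·m²: δ_0 = 0.16106 m and δ_{YY} = 0.001466 m/kN.
Compatibility — the beam at Y must follow the support down by 0.01 m: δ_0 − R_Y·δ_{YY} = 0.01, so R_Y = (0.16106 − 0.01)/0.001466 = 103.1 kN.

R_Y = 103.1 kN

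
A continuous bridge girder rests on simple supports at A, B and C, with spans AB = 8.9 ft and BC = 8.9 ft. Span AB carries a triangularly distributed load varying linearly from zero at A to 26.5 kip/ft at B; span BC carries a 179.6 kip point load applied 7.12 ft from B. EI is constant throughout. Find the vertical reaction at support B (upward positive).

Take M_B as the redundant. Released structure: two simple spans AB and BC with a hinge at B.
Rotations at B on the released spans (each span's end-slope, ×1/EI):
  span AB: triangular load, peak 26.5: w₀L³/(45EI) = 415.1/EI
  span BC: point load 179.6 at a = 7.12: Pab(L + b)/(6LEI) = 455.2/EI
  relative rotation θ_0 = (415.1 + 455.2)/EI = 870.4/EI
A unit hogging moment at B produces rotation L₁/(3EI) + L₂/(3EI) = 5.933/EI.
Slope continuity at B: θ_0 = M_B·5.933/EI, so M_B = 870.4/5.933 = 146.7 kip·ft (hogging).
Span AB, ΣM about A with M_B applied at B: R_B^{AB}·8.9 = 699.7 + 146.7, so R_B^{AB} = 95.1 kip and R_A = 117.9 − 95.1 = 22.83 kip.
Span BC, ΣM about C: R_B^{BC}·8.9 = 319.7 + 146.7, so R_B^{BC} = 52.4 kip and R_C = 179.6 − 52.4 = 127.2 kip.
R_B = 95.1 + 52.4 = 147.5 kip.

R_B = 147.5 kip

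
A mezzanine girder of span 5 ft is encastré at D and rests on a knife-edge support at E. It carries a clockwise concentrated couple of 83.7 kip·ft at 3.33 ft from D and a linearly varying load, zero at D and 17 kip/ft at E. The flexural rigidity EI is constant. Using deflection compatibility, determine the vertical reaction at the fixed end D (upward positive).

Release the roller at E. Primary structure: cantilever fixed at D.
Primary-structure tip deflection at E by superposition:
  clockwise couple 83.7 at a = 3.33: M₀a(2L − a)/(2EI) = 929.5/EI
  triangular load, peak 17 at the free end: 11w₀L⁴/(120EI) = 974/EI
  δ_0 = 1903/EI
Flexibility coefficient — unit upward force at E: δ_{EE} = L³/(3EI) = 41.67/EI.
Compatibility at E: δ_0 − R_E·δ_{EE} = 0, so R_E = 1903/41.67 = 45.68 kip.
Vertical equilibrium: R_D = ΣP − R_E = 42.5 − 45.68 = -3.184 kip.

R_D = -3.184 kip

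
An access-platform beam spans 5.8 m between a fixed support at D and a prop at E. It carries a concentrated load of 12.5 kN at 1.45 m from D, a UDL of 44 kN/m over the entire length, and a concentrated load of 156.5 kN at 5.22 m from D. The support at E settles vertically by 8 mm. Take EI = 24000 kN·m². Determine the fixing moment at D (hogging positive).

M_D = 259 kN·m

Remove the prop at E; the released (primary) structure is a cantilever built in at D.
Downward deflection at the released point E due to the loads:
  point load 12.5 at a = 1.45: Pa²(3L − a)/(6EI) = 69.86/EI
  UDL 44: wL⁴/(8EI) = 6224/EI
  point load 156.5 at a = 5.22: Pa²(3L − a)/(6EI) = 8657/EI
  δ_0 = 14951/EI
Flexibility coefficient — unit upward force at E: δ_{EE} = L³/(3EI) = 65.04/EI.
With EI = 24000 kN·m²: δ_0 = 0.62294 m and δ_{EE} = 0.00271 m/kN.
Compatibility — the beam at E must follow the support down by 0.008 m: δ_0 − R_E·δ_{EE} = 0.008, so R_E = (0.62294 − 0.008)/0.00271 = 226.9 kN.
Moment equilibrium about D: M_D = Σ(load moments about D) − R_E·L = 1575 − 226.9×5.8 = 259 kN·m.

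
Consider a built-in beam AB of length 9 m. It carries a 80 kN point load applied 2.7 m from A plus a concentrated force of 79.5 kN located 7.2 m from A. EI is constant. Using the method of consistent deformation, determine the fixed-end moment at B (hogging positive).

M_B = 136.9 kN·m

Take the two fixed-end moments M_A, M_B as redundants; the released structure is the simple span AB.
On the primary (simply-supported) span, the end slopes from the loading are:
  at A: point load 80 at a = 2.7: Pab(L + b)/(6LEI) = 385.6/EI
  at B: point load 80 at a = 2.7: Pab(L + a)/(6LEI) = 294.8/EI
  at A: point load 79.5 at a = 7.2: Pab(L + b)/(6LEI) = 206.1/EI
  at B: point load 79.5 at a = 7.2: Pab(L + a)/(6LEI) = 309.1/EI
  θ_A0 = 591.6/EI,  θ_B0 = 603.9/EI
Flexibility coefficients: a unit moment at one end gives L/(3EI) there and L/(6EI) at the far end, so f₁₁ = f₂₂ = 3/EI and f₁₂ = f₂₁ = 1.5/EI.
Compatibility — zero rotation at each built-in end:
  3 M_A + 1.5 M_B = 591.6
  1.5 M_A + 3 M_B = 603.9
Solving the pair gives M_A = 128.7 kN·m and M_B = 136.9 kN·m (hogging).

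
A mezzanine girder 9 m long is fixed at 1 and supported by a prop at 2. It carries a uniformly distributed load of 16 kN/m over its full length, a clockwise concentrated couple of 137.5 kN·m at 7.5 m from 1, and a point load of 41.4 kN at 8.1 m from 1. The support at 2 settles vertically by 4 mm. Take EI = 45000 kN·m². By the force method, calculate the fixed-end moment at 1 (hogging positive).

Release the roller at 2. Primary structure: cantilever fixed at 1.
Deflection at 2 on the released cantilever, summing each load's contribution:
  UDL 16: wL⁴/(8EI) = 13122/EI
  clockwise couple 137.5 at a = 7.5: M₀a(2L − a)/(2EI) = 5414/EI
  point load 41.4 at a = 8.1: Pa²(3L − a)/(6EI) = 8556/EI
  δ_0 = 27092/EI
Tip deflection under a unit load at 2: L³/(3EI) = 243/EI.
With EI = 45000 kN·m²: δ_0 = 0.60205 m and δ_{22} = 0.0054 m/kN.
Compatibility — the beam at 2 must follow the support down by 0.004 m: δ_0 − R_2·δ_{22} = 0.004, so R_2 = (0.60205 − 0.004)/0.0054 = 110.8 kN.
Moment equilibrium about 1: M_1 = Σ(load moments about 1) − R_2·L = 1121 − 110.8×9 = 124.1 kN·m.

M_1 = 124.1 kN·m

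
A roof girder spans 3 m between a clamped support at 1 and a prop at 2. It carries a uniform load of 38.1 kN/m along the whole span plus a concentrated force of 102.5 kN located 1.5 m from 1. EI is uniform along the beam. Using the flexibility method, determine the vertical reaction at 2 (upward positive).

Remove the prop at 2; the released (primary) structure is a cantilever built in at 1.
Deflection at 2 on the released cantilever, summing each load's contribution:
  UDL 38.1: wL⁴/(8EI) = 385.8/EI
  point load 102.5 at a = 1.5: Pa²(3L − a)/(6EI) = 288.3/EI
  δ_0 = 674/EI
Tip deflection under a unit load at 2: L³/(3EI) = 9/EI.
Compatibility at 2: δ_0 − R_2·δ_{22} = 0, so R_2 = 674/9 = 74.89 kN.

R_2 = 74.89 kN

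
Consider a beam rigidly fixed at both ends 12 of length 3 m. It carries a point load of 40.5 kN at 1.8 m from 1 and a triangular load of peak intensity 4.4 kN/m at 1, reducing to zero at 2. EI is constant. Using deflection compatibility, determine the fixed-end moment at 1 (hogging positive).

M_1 = 13.64 kN·m

Take the two fixed-end moments M_1, M_2 as redundants; the released structure is the simple span 12.
On the primary (simply-supported) span, the end slopes from the loading are:
  at 1: point load 40.5 at a = 1.8: Pab(L + b)/(6LEI) = 20.41/EI
  at 2: point load 40.5 at a = 1.8: Pab(L + a)/(6LEI) = 23.33/EI
  at 1: triangular load, peak 4.4: w₀L³/(45EI) = 2.64/EI
  at 2: triangular load, peak 4.4: 7w₀L³/(360EI) = 2.31/EI
  θ_10 = 23.05/EI,  θ_20 = 25.64/EI
Flexibility coefficients: a unit moment at one end gives L/(3EI) there and L/(6EI) at the far end, so f₁₁ = f₂₂ = 1/EI and f₁₂ = f₂₁ = 0.5/EI.
Compatibility — zero rotation at each built-in end:
  1 M_1 + 0.5 M_2 = 23.05
  0.5 M_1 + 1 M_2 = 25.64
Solving the pair gives M_1 = 13.64 kN·m and M_2 = 18.82 kN·m (hogging).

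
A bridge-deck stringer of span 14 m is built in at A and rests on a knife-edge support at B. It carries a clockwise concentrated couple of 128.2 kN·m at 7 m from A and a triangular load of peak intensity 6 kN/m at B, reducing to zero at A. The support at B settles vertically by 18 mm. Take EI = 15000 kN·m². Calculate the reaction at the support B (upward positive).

R_B = 33.11 kN

Take the reaction at B as the redundant and release it; the primary structure is a cantilever fixed at A.
Primary-structure tip deflection at B by superposition:
  clockwise couple 128.2 at a = 7: M₀a(2L − a)/(2EI) = 9423/EI
  triangular load, peak 6 at the free end: 11w₀L⁴/(120EI) = 21129/EI
  δ_0 = 30552/EI
Tip deflection under a unit load at B: L³/(3EI) = 914.7/EI.
With EI = 15000 kN·m²: δ_0 = 2.0368 m and δ_{BB} = 0.060978 m/kN.
Compatibility — the beam at B must follow the support down by 0.018 m: δ_0 − R_B·δ_{BB} = 0.018, so R_B = (2.0368 − 0.018)/0.060978 = 33.11 kN.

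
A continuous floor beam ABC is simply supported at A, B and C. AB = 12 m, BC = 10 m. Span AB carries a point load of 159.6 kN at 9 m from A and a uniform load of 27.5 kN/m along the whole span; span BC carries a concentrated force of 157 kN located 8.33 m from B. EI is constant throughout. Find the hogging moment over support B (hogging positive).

Release continuity at B by inserting a hinge; the redundant is the internal moment M_B. The primary structure is two simply-supported spans AB and BC.
Discontinuity in slope at B on the released structure — sum the simple-span end rotations:
  span AB: point load 159.6 at a = 9: Pab(L + a)/(6LEI) = 1257/EI
  span AB: UDL 27.5: wL³/(24EI) = 1980/EI
  span BC: point load 157 at a = 8.33: Pab(L + b)/(6LEI) = 424.8/EI
  relative rotation θ_0 = (3237 + 424.8)/EI = 3662/EI
A unit hogging moment at B produces rotation L₁/(3EI) + L₂/(3EI) = 7.333/EI.
Compatibility: M_B·(L₁+L₂)/(3EI) = θ_0, giving M_B = 499.3 kN·m (hogging).

M_B = 499.3 kN·m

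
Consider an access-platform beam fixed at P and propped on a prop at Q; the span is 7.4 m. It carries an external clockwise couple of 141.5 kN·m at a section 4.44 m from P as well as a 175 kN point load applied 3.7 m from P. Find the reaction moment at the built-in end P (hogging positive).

M_P = 206 kN·m

Remove the prop at Q; the released (primary) structure is a cantilever built in at P.
Primary-structure tip deflection at Q by superposition:
  clockwise couple 141.5 at a = 4.44: M₀a(2L − a)/(2EI) = 3254/EI
  point load 175 at a = 3.7: Pa²(3L − a)/(6EI) = 7387/EI
  δ_0 = 10641/EI
Tip deflection under a unit load at Q: L³/(3EI) = 135.1/EI.
Compatibility at Q: δ_0 − R_Q·δ_{QQ} = 0, so R_Q = 10641/135.1 = 78.78 kN.
Moment equilibrium about P: M_P = Σ(load moments about P) − R_Q·L = 789 − 78.78×7.4 = 206 kN·m.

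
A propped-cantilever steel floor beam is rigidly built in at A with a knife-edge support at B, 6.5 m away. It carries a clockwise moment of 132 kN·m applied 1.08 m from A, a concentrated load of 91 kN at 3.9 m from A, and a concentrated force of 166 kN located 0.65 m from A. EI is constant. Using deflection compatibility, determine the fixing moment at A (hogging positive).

Remove the prop at B; the released (primary) structure is a cantilever built in at A.
Free-end deflection of the primary structure under the applied loading (downward +):
  clockwise couple 132 at a = 1.08: M₀a(2L − a)/(2EI) = 849.7/EI
  point load 91 at a = 3.9: Pa²(3L − a)/(6EI) = 3599/EI
  point load 166 at a = 0.65: Pa²(3L − a)/(6EI) = 220.3/EI
  δ_0 = 4669/EI
Flexibility coefficient — unit upward force at B: δ_{BB} = L³/(3EI) = 91.54/EI.
The prop prevents deflection at B: R_B = δ_0/δ_{BB} = 4669/91.54 = 51 kN.
Moment equilibrium about A: M_A = Σ(load moments about A) − R_B·L = 594.8 − 51×6.5 = 263.3 kN·m.

M_A = 263.3 kN·m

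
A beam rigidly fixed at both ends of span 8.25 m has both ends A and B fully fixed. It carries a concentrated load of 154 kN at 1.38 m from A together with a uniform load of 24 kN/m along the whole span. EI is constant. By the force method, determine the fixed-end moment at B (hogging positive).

M_B = 165.7 kN·m

Release both end moments; the primary structure is a simply-supported span AB with redundants M_A and M_B.
End rotations of the released simple span under the applied load (×1/EI):
  at A: point load 154 at a = 1.38: Pab(L + b)/(6LEI) = 446/EI
  at B: point load 154 at a = 1.38: Pab(L + a)/(6LEI) = 284/EI
  at A: UDL 24: wL³/(24EI) = 561.5/EI
  at B: UDL 24: wL³/(24EI) = 561.5/EI
  θ_A0 = 1007/EI,  θ_B0 = 845.6/EI
Flexibility coefficients: a unit moment at one end gives L/(3EI) there and L/(6EI) at the far end, so f₁₁ = f₂₂ = 2.75/EI and f₁₂ = f₂₁ = 1.375/EI.
Compatibility — zero rotation at each built-in end:
  2.75 M_A + 1.375 M_B = 1007
  1.375 M_A + 2.75 M_B = 845.6
Solving the pair gives M_A = 283.5 kN·m and M_B = 165.7 kN·m (hogging).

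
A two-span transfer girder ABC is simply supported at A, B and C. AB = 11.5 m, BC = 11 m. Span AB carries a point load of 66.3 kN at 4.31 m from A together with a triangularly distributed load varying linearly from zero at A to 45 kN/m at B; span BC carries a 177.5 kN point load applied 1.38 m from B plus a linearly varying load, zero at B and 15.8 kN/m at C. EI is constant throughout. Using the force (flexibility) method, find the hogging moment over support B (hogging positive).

M_B = 418.2 kN·m

Take M_B as the redundant. Released structure: two simple spans AB and BC with a hinge at B.
Rotations at B on the released spans (each span's end-slope, ×1/EI):
  span AB: point load 66.3 at a = 4.31: Pab(L + a)/(6LEI) = 470.8/EI
  span AB: triangular load, peak 45: w₀L³/(45EI) = 1521/EI
  span BC: point load 177.5 at a = 1.38: Pab(L + b)/(6LEI) = 736.2/EI
  span BC: triangular load, peak 15.8: 7w₀L³/(360EI) = 408.9/EI
  relative rotation θ_0 = (1992 + 1145)/EI = 3137/EI
A unit hogging moment at B produces rotation L₁/(3EI) + L₂/(3EI) = 7.5/EI.
Compatibility: M_B·(L₁+L₂)/(3EI) = θ_0, giving M_B = 418.2 kN·m (hogging).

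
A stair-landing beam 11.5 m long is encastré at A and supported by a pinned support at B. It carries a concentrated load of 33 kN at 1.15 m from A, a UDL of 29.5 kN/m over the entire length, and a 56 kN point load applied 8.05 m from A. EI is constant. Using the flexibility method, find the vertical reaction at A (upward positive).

R_A = 269 kN

Remove the prop at B; the released (primary) structure is a cantilever built in at A.
Primary-structure tip deflection at B by superposition:
  point load 33 at a = 1.15: Pa²(3L − a)/(6EI) = 242.6/EI
  UDL 29.5: wL⁴/(8EI) = 64495/EI
  point load 56 at a = 8.05: Pa²(3L − a)/(6EI) = 15998/EI
  δ_0 = 80735/EI
Tip deflection under a unit load at B: L³/(3EI) = 507/EI.
Compatibility at B: δ_0 − R_B·δ_{BB} = 0, so R_B = 80735/507 = 159.3 kN.
Vertical equilibrium: R_A = ΣP − R_B = 428.2 − 159.3 = 269 kN.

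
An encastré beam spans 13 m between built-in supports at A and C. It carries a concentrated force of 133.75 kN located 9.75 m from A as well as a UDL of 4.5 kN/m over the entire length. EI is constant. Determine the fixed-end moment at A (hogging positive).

M_A = 144.9 kN·m

Take the two fixed-end moments M_A, M_C as redundants; the released structure is the simple span AC.
Simple-span end rotations at A and C under the given loads:
  at A: point load 133.75 at a = 9.75: Pab(L + b)/(6LEI) = 883/EI
  at C: point load 133.75 at a = 9.75: Pab(L + a)/(6LEI) = 1236/EI
  at A: UDL 4.5: wL³/(24EI) = 411.9/EI
  at C: UDL 4.5: wL³/(24EI) = 411.9/EI
  θ_A0 = 1295/EI,  θ_C0 = 1648/EI
Flexibility coefficients: a unit moment at one end gives L/(3EI) there and L/(6EI) at the far end, so f₁₁ = f₂₂ = 4.333/EI and f₁₂ = f₂₁ = 2.167/EI.
Compatibility — zero rotation at each built-in end:
  4.333 M_A + 2.167 M_C = 1295
  2.167 M_A + 4.333 M_C = 1648
Solving the pair gives M_A = 144.9 kN·m and M_C = 307.9 kN·m (hogging).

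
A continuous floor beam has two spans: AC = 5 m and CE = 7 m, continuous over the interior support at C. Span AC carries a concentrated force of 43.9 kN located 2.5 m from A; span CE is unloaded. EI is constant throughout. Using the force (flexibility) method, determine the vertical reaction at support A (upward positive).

Release continuity at C by inserting a hinge; the redundant is the internal moment M_C. The primary structure is two simply-supported spans AC and CE.
End slopes at the hinge C, treating each span as simply supported:
  span AC: point load 43.9 at a = 2.5: Pab(L + a)/(6LEI) = 68.59/EI
  relative rotation θ_0 = (68.59 + 0)/EI = 68.59/EI
A unit hogging moment at C produces rotation L₁/(3EI) + L₂/(3EI) = 4/EI.
Compatibility: M_C·(L₁+L₂)/(3EI) = θ_0, giving M_C = 17.15 kN·m (hogging).
Span AC, ΣM about A with M_C applied at C: R_C^{AC}·5 = 109.8 + 17.15, so R_C^{AC} = 25.38 kN and R_A = 43.9 − 25.38 = 18.52 kN.

R_A = 18.52 kN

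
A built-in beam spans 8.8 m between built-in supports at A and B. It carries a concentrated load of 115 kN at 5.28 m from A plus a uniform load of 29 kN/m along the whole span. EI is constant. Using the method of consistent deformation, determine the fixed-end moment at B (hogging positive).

Release both end moments; the primary structure is a simply-supported span AB with redundants M_A and M_B.
On the primary (simply-supported) span, the end slopes from the loading are:
  at A: point load 115 at a = 5.28: Pab(L + b)/(6LEI) = 498.7/EI
  at B: point load 115 at a = 5.28: Pab(L + a)/(6LEI) = 570/EI
  at A: UDL 29: wL³/(24EI) = 823.4/EI
  at B: UDL 29: wL³/(24EI) = 823.4/EI
  θ_A0 = 1322/EI,  θ_B0 = 1393/EI
Flexibility coefficients: a unit moment at one end gives L/(3EI) there and L/(6EI) at the far end, so f₁₁ = f₂₂ = 2.933/EI and f₁₂ = f₂₁ = 1.467/EI.
Compatibility — zero rotation at each built-in end:
  2.933 M_A + 1.467 M_B = 1322
  1.467 M_A + 2.933 M_B = 1393
Solving the pair gives M_A = 284.3 kN·m and M_B = 332.9 kN·m (hogging).

M_B = 332.9 kN·m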